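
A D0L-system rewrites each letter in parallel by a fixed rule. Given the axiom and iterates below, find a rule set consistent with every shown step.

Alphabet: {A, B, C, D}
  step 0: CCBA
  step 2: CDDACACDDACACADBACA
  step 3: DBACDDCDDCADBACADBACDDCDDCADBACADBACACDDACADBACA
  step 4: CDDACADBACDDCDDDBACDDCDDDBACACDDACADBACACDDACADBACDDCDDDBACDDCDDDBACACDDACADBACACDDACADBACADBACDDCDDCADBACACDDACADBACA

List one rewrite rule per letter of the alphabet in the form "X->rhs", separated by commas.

  step 3 ⇒ step 4: DBACDDCDDCADBACADBACDDCDDCADBACADBACACDDACADBACA ⇒ CDD·A·CA·DBA·CDD·CDD·DBA·CDD·CDD·DBA·CA·CDD·A·CA·DBA·CA·CDD·A·CA·DBA·CDD·CDD·DBA·CDD·CDD·DBA·CA·CDD·A·CA·DBA·CA·CDD·A·CA·DBA·CA·DBA·CDD·CDD·CA·DBA·CA·CDD·A·CA·DBA·CA
    A ↦ CA
    B ↦ A
    C ↦ DBA
    D ↦ CDD

A->CA, B->A, C->DBA, D->CDD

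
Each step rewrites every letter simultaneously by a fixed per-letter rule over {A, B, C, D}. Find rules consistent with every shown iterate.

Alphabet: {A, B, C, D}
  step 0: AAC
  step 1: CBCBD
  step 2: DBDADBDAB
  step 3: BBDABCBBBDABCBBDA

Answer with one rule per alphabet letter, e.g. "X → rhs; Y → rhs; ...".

A->CB, B->BDA, C->D, D->B

  step 2 ⇒ step 3: DBDADBDAB ⇒ B·BDA·B·CB·B·BDA·B·CB·BDA
    A ↦ CB
    B ↦ BDA
    D ↦ B
  step 0 ⇒ step 1: AAC ⇒ CB·CB·D
    C ↦ D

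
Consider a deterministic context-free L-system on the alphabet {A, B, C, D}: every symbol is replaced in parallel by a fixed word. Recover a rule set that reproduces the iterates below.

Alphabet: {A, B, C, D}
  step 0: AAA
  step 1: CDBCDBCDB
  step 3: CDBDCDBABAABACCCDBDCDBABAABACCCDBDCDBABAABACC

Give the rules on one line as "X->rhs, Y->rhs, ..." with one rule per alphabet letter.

A->CDB, B->D, C->ABA, D->CC

  step 0 ⇒ step 1: AAA ⇒ CDB·CDB·CDB
    A ↦ CDB
    B ↦ D  (constrained at step 1)
    C ↦ ABA  (constrained at step 1)
    D ↦ CC  (constrained at step 1)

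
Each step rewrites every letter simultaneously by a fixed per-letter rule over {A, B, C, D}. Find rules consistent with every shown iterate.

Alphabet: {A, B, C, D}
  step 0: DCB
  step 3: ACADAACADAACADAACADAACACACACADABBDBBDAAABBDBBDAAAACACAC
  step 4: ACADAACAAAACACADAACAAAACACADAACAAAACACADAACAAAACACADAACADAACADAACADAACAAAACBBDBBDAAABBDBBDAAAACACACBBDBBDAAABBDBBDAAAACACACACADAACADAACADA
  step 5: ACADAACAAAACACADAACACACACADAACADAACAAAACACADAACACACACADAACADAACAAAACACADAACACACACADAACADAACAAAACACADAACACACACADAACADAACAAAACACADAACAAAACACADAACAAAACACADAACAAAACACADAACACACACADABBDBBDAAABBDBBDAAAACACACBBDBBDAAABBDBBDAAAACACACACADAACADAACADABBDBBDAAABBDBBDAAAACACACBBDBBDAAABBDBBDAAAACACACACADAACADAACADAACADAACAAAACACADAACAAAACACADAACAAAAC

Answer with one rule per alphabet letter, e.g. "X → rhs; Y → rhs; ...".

  step 4 ⇒ step 5: ACADAACAAAACACADAACAAAACACADAACAAAACACADAACAAAACACADAACADAACADAACADAACAAAACBBDBBDAAABBDBBDAAAACACACBBDBBDAAABBDBBDAAAACACACACADAACADAACADA ⇒ AC·ADA·AC·AAA·AC·AC·ADA·AC·AC·AC·AC·ADA·AC·ADA·AC·AAA·AC·AC·ADA·AC·AC·AC·AC·ADA·AC·ADA·AC·AAA·AC·AC·ADA·AC·AC·AC·AC·ADA·AC·ADA·AC·AAA·AC·AC·ADA·AC·AC·AC·AC·ADA·AC·ADA·AC·AAA·AC·AC·ADA·AC·AAA·AC·AC·ADA·AC·AAA·AC·AC·ADA·AC·AAA·AC·AC·ADA·AC·AC·AC·AC·ADA·BBD·BBD·AAA·BBD·BBD·AAA·AC·AC·AC·BBD·BBD·AAA·BBD·BBD·AAA·AC·AC·AC·AC·ADA·AC·ADA·AC·ADA·BBD·BBD·AAA·BBD·BBD·AAA·AC·AC·AC·BBD·BBD·AAA·BBD·BBD·AAA·AC·AC·AC·AC·ADA·AC·ADA·AC·ADA·AC·ADA·AC·AAA·AC·AC·ADA·AC·AAA·AC·AC·ADA·AC·AAA·AC
    A ↦ AC
    B ↦ BBD
    C ↦ ADA
    D ↦ AAA

A->AC, B->BBD, C->ADA, D->AAA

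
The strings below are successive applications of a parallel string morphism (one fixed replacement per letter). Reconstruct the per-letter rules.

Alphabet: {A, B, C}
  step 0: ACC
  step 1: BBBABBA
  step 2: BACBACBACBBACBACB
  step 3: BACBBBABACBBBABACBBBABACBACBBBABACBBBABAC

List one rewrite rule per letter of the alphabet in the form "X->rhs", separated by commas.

A->B, B->BAC, C->BBA

  step 2 ⇒ step 3: BACBACBACBBACBACB ⇒ BAC·B·BBA·BAC·B·BBA·BAC·B·BBA·BAC·BAC·B·BBA·BAC·B·BBA·BAC
    A ↦ B
    B ↦ BAC
    C ↦ BBA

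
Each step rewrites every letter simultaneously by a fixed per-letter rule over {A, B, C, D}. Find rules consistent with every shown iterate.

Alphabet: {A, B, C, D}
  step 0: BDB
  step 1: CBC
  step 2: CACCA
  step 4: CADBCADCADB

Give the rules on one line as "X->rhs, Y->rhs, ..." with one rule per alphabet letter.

  step 1 ⇒ step 2: CBC ⇒ CA·C·CA
    B ↦ C
    C ↦ CA
    A ↦ D  (constrained at step 2)
  step 0 ⇒ step 1: BDB ⇒ C·B·C
    D ↦ B

A->D, B->C, C->CA, D->B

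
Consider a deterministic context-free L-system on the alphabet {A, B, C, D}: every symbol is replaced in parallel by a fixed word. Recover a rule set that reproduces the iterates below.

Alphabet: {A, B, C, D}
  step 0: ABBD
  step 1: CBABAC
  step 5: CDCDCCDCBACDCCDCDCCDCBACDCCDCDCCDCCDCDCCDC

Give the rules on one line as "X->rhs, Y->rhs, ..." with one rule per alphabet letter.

A->C, B->BA, C->DC, D->C

  step 0 ⇒ step 1: ABBD ⇒ C·BA·BA·C
    A ↦ C
    B ↦ BA
    D ↦ C
    C ↦ DC  (constrained at step 1)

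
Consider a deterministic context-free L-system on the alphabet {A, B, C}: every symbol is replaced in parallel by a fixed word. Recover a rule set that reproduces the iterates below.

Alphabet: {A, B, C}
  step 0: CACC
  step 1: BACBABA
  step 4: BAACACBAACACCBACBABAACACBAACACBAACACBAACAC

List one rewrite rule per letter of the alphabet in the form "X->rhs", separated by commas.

  step 0 ⇒ step 1: CACC ⇒ BA·C·BA·BA
    A ↦ C
    C ↦ BA
    B ↦ ACA  (constrained at step 1)

A->C, B->ACA, C->BA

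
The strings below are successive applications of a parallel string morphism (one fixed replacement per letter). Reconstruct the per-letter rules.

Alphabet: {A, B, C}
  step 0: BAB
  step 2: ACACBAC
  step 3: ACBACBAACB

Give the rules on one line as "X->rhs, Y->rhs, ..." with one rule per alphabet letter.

A->AC, B->A, C->B

  step 2 ⇒ step 3: ACACBAC ⇒ AC·B·AC·B·A·AC·B
    A ↦ AC
    B ↦ A
    C ↦ B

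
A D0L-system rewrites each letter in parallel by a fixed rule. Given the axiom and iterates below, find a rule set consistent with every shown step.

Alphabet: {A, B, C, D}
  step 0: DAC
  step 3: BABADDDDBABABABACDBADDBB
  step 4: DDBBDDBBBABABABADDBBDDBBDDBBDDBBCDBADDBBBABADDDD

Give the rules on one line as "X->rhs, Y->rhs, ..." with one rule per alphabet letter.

  step 3 ⇒ step 4: BABADDDDBABABABACDBADDBB ⇒ DD·BB·DD·BB·BA·BA·BA·BA·DD·BB·DD·BB·DD·BB·DD·BB·CD·BA·DD·BB·BA·BA·DD·DD
    A ↦ BB
    B ↦ DD
    C ↦ CD
    D ↦ BA

A->BB, B->DD, C->CD, D->BA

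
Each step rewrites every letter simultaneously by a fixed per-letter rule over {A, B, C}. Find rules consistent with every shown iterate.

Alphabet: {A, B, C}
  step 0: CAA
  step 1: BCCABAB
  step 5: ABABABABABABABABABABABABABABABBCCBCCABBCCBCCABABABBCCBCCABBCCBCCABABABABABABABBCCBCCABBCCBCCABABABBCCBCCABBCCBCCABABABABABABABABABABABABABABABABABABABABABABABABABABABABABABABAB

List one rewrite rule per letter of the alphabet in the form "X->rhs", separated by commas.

A->AB, B->AB, C->BCC

  step 0 ⇒ step 1: CAA ⇒ BCC·AB·AB
    A ↦ AB
    C ↦ BCC
    B ↦ AB  (constrained at step 1)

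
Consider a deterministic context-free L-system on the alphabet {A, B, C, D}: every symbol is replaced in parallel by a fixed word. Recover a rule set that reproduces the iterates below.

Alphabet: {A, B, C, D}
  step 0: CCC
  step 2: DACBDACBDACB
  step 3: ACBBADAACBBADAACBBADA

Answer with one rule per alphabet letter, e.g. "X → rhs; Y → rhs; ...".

A->CB, B->DA, C->BA, D->A

  step 2 ⇒ step 3: DACBDACBDACB ⇒ A·CB·BA·DA·A·CB·BA·DA·A·CB·BA·DA
    A ↦ CB
    B ↦ DA
    C ↦ BA
    D ↦ A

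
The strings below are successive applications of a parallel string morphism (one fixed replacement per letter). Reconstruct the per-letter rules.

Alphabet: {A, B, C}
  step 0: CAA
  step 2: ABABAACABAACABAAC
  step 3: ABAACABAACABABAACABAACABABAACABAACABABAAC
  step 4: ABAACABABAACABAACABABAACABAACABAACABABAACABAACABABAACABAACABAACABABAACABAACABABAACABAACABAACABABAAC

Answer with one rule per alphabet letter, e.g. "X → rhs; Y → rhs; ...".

  step 3 ⇒ step 4: ABAACABAACABABAACABAACABABAACABAACABABAAC ⇒ AB·AAC·AB·AB·AAC·AB·AAC·AB·AB·AAC·AB·AAC·AB·AAC·AB·AB·AAC·AB·AAC·AB·AB·AAC·AB·AAC·AB·AAC·AB·AB·AAC·AB·AAC·AB·AB·AAC·AB·AAC·AB·AAC·AB·AB·AAC
    A ↦ AB
    B ↦ AAC
    C ↦ AAC

A->AB, B->AAC, C->AAC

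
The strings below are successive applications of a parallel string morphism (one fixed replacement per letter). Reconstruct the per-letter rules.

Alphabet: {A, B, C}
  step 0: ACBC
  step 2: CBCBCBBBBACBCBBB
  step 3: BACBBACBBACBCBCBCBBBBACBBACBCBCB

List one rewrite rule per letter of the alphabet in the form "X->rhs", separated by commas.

A->BB, B->CB, C->BA

  step 2 ⇒ step 3: CBCBCBBBBACBCBBB ⇒ BA·CB·BA·CB·BA·CB·CB·CB·CB·BB·BA·CB·BA·CB·CB·CB
    A ↦ BB
    B ↦ CB
    C ↦ BA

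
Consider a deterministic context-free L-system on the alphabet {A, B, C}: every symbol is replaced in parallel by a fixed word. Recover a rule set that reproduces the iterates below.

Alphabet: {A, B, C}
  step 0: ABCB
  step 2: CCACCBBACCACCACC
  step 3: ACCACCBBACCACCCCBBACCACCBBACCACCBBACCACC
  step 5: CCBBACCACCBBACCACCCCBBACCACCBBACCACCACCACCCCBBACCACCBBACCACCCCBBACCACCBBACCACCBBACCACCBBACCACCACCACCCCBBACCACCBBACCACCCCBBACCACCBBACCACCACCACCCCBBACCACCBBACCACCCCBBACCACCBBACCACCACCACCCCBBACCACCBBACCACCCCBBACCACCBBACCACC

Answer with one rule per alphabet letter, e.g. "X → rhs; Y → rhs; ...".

A->BB, B->C, C->ACC

  step 2 ⇒ step 3: CCACCBBACCACCACC ⇒ ACC·ACC·BB·ACC·ACC·C·C·BB·ACC·ACC·BB·ACC·ACC·BB·ACC·ACC
    A ↦ BB
    B ↦ C
    C ↦ ACC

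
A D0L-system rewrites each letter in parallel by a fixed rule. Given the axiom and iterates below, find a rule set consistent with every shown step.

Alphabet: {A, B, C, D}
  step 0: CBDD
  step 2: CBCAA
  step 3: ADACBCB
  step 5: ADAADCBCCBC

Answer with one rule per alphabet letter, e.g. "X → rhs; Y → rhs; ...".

A->CB, B->D, C->A, D->C

  step 2 ⇒ step 3: CBCAA ⇒ A·D·A·CB·CB
    A ↦ CB
    B ↦ D
    C ↦ A
    D ↦ C  (constrained at step 0)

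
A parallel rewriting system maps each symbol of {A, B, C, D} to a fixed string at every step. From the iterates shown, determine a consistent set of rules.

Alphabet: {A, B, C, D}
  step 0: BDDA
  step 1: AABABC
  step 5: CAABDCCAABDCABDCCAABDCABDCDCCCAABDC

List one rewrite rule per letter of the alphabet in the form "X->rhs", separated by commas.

A->C, B->A, C->DC, D->AB

  step 0 ⇒ step 1: BDDA ⇒ A·AB·AB·C
    A ↦ C
    B ↦ A
    D ↦ AB
    C ↦ DC  (constrained at step 1)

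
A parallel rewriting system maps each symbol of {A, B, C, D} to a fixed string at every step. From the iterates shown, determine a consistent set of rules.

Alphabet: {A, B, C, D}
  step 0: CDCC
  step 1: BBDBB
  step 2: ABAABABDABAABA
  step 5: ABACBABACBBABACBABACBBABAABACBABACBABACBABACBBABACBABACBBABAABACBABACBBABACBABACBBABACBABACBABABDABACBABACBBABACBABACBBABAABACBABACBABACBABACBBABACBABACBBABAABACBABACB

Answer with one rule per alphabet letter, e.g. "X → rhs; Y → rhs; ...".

  step 1 ⇒ step 2: BBDBB ⇒ ABA·ABA·BD·ABA·ABA
    B ↦ ABA
    D ↦ BD
    A ↦ CB  (constrained at step 2)
  step 0 ⇒ step 1: CDCC ⇒ B·BD·B·B
    C ↦ B

A->CB, B->ABA, C->B, D->BD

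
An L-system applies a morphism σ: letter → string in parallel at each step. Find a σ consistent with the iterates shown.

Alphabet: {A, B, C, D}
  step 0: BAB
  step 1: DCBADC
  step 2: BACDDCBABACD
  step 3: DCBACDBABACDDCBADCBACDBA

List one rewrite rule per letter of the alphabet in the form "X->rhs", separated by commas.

A->BA, B->DC, C->CD, D->BA

  step 2 ⇒ step 3: BACDDCBABACD ⇒ DC·BA·CD·BA·BA·CD·DC·BA·DC·BA·CD·BA
    A ↦ BA
    B ↦ DC
    C ↦ CD
    D ↦ BA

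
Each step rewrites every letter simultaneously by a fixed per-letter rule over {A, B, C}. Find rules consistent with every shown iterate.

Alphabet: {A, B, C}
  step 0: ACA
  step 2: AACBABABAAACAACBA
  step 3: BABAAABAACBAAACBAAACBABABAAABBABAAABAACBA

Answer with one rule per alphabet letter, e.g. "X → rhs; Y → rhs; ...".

  step 2 ⇒ step 3: AACBABABAAACAACBA ⇒ BA·BA·AAB·AAC·BA·AAC·BA·AAC·BA·BA·BA·AAB·BA·BA·AAB·AAC·BA
    A ↦ BA
    B ↦ AAC
    C ↦ AAB

A->BA, B->AAC, C->AAB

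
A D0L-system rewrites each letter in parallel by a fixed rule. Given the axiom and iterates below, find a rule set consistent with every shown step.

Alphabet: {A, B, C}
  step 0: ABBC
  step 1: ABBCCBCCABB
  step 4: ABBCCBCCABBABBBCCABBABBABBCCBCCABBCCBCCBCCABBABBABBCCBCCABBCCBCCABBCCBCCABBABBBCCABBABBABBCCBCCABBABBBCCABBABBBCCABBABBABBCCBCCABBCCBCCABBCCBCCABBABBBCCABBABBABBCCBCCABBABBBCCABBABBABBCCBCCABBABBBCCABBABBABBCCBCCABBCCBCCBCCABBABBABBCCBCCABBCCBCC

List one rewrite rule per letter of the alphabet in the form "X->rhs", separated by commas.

A->AB, B->BCC, C->ABB

  step 0 ⇒ step 1: ABBC ⇒ AB·BCC·BCC·ABB
    A ↦ AB
    B ↦ BCC
    C ↦ ABB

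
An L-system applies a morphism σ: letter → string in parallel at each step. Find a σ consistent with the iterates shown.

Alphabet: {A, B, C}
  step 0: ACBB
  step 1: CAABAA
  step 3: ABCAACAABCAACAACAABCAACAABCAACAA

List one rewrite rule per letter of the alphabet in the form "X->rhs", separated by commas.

  step 0 ⇒ step 1: ACBB ⇒ CAA·B·A·A
    A ↦ CAA
    B ↦ A
    C ↦ B

A->CAA, B->A, C->B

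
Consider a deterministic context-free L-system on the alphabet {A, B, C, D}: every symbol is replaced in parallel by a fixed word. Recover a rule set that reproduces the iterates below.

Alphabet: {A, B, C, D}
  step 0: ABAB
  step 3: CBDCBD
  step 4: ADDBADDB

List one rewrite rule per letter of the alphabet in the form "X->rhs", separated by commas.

  step 3 ⇒ step 4: CBDCBD ⇒ AD·D·B·AD·D·B
    B ↦ D
    C ↦ AD
    D ↦ B
    A ↦ C  (constrained at step 0)

A->C, B->D, C->AD, D->B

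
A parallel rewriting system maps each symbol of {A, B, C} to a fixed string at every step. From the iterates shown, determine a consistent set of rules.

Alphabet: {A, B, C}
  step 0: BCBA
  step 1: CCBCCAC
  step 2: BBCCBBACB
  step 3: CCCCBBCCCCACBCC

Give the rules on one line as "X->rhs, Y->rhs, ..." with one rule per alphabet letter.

A->AC, B->CC, C->B

  step 2 ⇒ step 3: BBCCBBACB ⇒ CC·CC·B·B·CC·CC·AC·B·CC
    A ↦ AC
    B ↦ CC
    C ↦ B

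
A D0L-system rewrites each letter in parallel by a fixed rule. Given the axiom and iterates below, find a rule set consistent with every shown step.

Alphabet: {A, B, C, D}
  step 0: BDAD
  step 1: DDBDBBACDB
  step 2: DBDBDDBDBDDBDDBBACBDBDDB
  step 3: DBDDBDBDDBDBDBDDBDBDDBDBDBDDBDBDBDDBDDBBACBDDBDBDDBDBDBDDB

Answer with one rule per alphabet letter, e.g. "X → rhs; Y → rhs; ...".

A->BAC, B->DDB, C->B, D->DB

  step 2 ⇒ step 3: DBDBDDBDBDDBDDBBACBDBDDB ⇒ DB·DDB·DB·DDB·DB·DB·DDB·DB·DDB·DB·DB·DDB·DB·DB·DDB·DDB·BAC·B·DDB·DB·DDB·DB·DB·DDB
    A ↦ BAC
    B ↦ DDB
    C ↦ B
    D ↦ DB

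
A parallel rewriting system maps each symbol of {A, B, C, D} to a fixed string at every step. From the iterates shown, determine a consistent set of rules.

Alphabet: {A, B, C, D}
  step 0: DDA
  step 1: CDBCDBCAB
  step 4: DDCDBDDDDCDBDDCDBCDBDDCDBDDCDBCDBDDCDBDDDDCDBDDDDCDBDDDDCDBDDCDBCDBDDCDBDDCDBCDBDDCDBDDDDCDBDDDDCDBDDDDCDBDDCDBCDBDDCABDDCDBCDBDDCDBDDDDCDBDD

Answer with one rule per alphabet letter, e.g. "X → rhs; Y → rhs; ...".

A->CAB, B->DD, C->DD, D->CDB

  step 0 ⇒ step 1: DDA ⇒ CDB·CDB·CAB
    A ↦ CAB
    D ↦ CDB
    B ↦ DD  (constrained at step 1)
    C ↦ DD  (constrained at step 1)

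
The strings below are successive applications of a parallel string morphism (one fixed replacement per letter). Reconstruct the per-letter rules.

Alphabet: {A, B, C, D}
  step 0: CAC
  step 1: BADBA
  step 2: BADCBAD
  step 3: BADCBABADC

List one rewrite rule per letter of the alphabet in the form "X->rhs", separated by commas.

A->D, B->BA, C->BA, D->C

  step 2 ⇒ step 3: BADCBAD ⇒ BA·D·C·BA·BA·D·C
    A ↦ D
    B ↦ BA
    C ↦ BA
    D ↦ C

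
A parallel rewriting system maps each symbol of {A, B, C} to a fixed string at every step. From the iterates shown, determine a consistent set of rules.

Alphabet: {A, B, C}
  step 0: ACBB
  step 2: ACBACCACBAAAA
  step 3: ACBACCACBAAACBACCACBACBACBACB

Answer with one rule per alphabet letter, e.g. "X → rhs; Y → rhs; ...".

  step 2 ⇒ step 3: ACBACCACBAAAA ⇒ ACB·A·CC·ACB·A·A·ACB·A·CC·ACB·ACB·ACB·ACB
    A ↦ ACB
    B ↦ CC
    C ↦ A

A->ACB, B->CC, C->A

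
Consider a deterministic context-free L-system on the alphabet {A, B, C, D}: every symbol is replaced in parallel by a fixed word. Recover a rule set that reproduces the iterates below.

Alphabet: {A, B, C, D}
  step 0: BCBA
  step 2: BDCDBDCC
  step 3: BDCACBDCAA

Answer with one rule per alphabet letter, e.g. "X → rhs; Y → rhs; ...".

A->D, B->BD, C->A, D->C

  step 2 ⇒ step 3: BDCDBDCC ⇒ BD·C·A·C·BD·C·A·A
    B ↦ BD
    C ↦ A
    D ↦ C
    A ↦ D  (constrained at step 0)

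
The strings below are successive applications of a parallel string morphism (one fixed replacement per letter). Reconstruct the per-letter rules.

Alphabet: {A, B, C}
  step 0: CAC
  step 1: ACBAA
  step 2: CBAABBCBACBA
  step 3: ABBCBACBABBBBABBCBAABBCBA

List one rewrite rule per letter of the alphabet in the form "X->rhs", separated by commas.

A->CBA, B->BB, C->A

  step 2 ⇒ step 3: CBAABBCBACBA ⇒ A·BB·CBA·CBA·BB·BB·A·BB·CBA·A·BB·CBA
    A ↦ CBA
    B ↦ BB
    C ↦ A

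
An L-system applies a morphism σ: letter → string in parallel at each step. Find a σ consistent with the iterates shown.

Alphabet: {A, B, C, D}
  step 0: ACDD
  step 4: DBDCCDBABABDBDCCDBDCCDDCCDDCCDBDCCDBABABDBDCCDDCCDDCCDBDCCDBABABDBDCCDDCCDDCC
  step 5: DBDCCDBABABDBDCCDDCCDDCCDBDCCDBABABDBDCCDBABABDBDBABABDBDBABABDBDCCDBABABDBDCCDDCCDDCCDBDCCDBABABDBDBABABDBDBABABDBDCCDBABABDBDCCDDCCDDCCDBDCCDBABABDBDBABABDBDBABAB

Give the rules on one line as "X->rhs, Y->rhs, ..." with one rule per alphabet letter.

  step 4 ⇒ step 5: DBDCCDBABABDBDCCDBDCCDDCCDDCCDBDCCDBABABDBDCCDDCCDDCCDBDCCDBABABDBDCCDDCCDDCC ⇒ DB·DCC·DB·AB·AB·DB·DCC·D·DCC·D·DCC·DB·DCC·DB·AB·AB·DB·DCC·DB·AB·AB·DB·DB·AB·AB·DB·DB·AB·AB·DB·DCC·DB·AB·AB·DB·DCC·D·DCC·D·DCC·DB·DCC·DB·AB·AB·DB·DB·AB·AB·DB·DB·AB·AB·DB·DCC·DB·AB·AB·DB·DCC·D·DCC·D·DCC·DB·DCC·DB·AB·AB·DB·DB·AB·AB·DB·DB·AB·AB
    A ↦ D
    B ↦ DCC
    C ↦ AB
    D ↦ DB

A->D, B->DCC, C->AB, D->DB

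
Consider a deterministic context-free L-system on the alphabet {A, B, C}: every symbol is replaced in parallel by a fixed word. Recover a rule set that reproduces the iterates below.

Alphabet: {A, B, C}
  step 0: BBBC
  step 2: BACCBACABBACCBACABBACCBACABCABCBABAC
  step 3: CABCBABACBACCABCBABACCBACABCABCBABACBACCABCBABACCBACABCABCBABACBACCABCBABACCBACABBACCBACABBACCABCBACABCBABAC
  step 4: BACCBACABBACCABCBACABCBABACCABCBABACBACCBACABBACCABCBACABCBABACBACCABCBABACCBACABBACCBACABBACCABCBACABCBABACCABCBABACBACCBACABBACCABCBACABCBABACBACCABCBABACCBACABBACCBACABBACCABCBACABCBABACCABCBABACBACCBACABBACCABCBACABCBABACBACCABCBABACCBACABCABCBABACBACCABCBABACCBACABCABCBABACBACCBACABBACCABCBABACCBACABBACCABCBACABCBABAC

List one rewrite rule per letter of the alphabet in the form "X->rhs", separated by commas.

A->CBA, B->CAB, C->BAC

  step 3 ⇒ step 4: CABCBABACBACCABCBABACCBACABCABCBABACBACCABCBABACCBACABCABCBABACBACCABCBABACCBACABBACCBACABBACCABCBACABCBABAC ⇒ BAC·CBA·CAB·BAC·CAB·CBA·CAB·CBA·BAC·CAB·CBA·BAC·BAC·CBA·CAB·BAC·CAB·CBA·CAB·CBA·BAC·BAC·CAB·CBA·BAC·CBA·CAB·BAC·CBA·CAB·BAC·CAB·CBA·CAB·CBA·BAC·CAB·CBA·BAC·BAC·CBA·CAB·BAC·CAB·CBA·CAB·CBA·BAC·BAC·CAB·CBA·BAC·CBA·CAB·BAC·CBA·CAB·BAC·CAB·CBA·CAB·CBA·BAC·CAB·CBA·BAC·BAC·CBA·CAB·BAC·CAB·CBA·CAB·CBA·BAC·BAC·CAB·CBA·BAC·CBA·CAB·CAB·CBA·BAC·BAC·CAB·CBA·BAC·CBA·CAB·CAB·CBA·BAC·BAC·CBA·CAB·BAC·CAB·CBA·BAC·CBA·CAB·BAC·CAB·CBA·CAB·CBA·BAC
    A ↦ CBA
    B ↦ CAB
    C ↦ BAC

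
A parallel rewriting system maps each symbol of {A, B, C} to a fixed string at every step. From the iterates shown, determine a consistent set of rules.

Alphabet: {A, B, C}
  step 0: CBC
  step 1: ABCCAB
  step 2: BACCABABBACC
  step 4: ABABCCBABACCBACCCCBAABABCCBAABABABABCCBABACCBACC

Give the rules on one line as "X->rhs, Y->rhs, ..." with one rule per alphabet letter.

  step 1 ⇒ step 2: ABCCAB ⇒ BA·CC·AB·AB·BA·CC
    A ↦ BA
    B ↦ CC
    C ↦ AB

A->BA, B->CC, C->AB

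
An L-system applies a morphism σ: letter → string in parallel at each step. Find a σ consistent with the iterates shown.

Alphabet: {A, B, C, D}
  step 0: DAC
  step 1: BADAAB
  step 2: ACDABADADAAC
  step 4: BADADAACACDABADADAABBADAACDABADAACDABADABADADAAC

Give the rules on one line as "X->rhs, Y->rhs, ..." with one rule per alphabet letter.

  step 1 ⇒ step 2: BADAAB ⇒ AC·DA·BA·DA·DA·AC
    A ↦ DA
    B ↦ AC
    D ↦ BA
  step 0 ⇒ step 1: DAC ⇒ BA·DA·AB
    C ↦ AB

A->DA, B->AC, C->AB, D->BA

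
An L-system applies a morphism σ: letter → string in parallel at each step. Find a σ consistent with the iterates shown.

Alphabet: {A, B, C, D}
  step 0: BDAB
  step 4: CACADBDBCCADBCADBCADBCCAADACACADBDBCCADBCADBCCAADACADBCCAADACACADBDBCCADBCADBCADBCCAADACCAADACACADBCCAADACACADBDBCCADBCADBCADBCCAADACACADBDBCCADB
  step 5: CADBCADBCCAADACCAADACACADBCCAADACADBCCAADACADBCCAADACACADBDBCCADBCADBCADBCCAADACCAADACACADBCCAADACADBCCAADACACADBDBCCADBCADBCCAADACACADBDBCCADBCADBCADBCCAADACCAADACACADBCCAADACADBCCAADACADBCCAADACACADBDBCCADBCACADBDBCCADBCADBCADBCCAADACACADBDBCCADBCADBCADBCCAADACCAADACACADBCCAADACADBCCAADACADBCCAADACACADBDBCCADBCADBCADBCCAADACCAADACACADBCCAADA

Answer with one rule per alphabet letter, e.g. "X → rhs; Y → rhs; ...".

A->DB, B->ADA, C->CA, D->CCA

  step 4 ⇒ step 5: CACADBDBCCADBCADBCADBCCAADACACADBDBCCADBCADBCCAADACADBCCAADACACADBDBCCADBCADBCADBCCAADACCAADACACADBCCAADACACADBDBCCADBCADBCADBCCAADACACADBDBCCADB ⇒ CA·DB·CA·DB·CCA·ADA·CCA·ADA·CA·CA·DB·CCA·ADA·CA·DB·CCA·ADA·CA·DB·CCA·ADA·CA·CA·DB·DB·CCA·DB·CA·DB·CA·DB·CCA·ADA·CCA·ADA·CA·CA·DB·CCA·ADA·CA·DB·CCA·ADA·CA·CA·DB·DB·CCA·DB·CA·DB·CCA·ADA·CA·CA·DB·DB·CCA·DB·CA·DB·CA·DB·CCA·ADA·CCA·ADA·CA·CA·DB·CCA·ADA·CA·DB·CCA·ADA·CA·DB·CCA·ADA·CA·CA·DB·DB·CCA·DB·CA·CA·DB·DB·CCA·DB·CA·DB·CA·DB·CCA·ADA·CA·CA·DB·DB·CCA·DB·CA·DB·CA·DB·CCA·ADA·CCA·ADA·CA·CA·DB·CCA·ADA·CA·DB·CCA·ADA·CA·DB·CCA·ADA·CA·CA·DB·DB·CCA·DB·CA·DB·CA·DB·CCA·ADA·CCA·ADA·CA·CA·DB·CCA·ADA
    A ↦ DB
    B ↦ ADA
    C ↦ CA
    D ↦ CCA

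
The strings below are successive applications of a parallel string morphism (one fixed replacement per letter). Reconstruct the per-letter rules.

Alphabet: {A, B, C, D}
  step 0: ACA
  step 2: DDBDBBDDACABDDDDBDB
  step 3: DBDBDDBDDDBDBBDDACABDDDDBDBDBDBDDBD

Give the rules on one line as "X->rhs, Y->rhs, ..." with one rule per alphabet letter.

  step 2 ⇒ step 3: DDBDBBDDACABDDDDBDB ⇒ DB·DB·D·DB·D·D·DB·DB·BDD·ACA·BDD·D·DB·DB·DB·DB·D·DB·D
    A ↦ BDD
    B ↦ D
    C ↦ ACA
    D ↦ DB

A->BDD, B->D, C->ACA, D->DB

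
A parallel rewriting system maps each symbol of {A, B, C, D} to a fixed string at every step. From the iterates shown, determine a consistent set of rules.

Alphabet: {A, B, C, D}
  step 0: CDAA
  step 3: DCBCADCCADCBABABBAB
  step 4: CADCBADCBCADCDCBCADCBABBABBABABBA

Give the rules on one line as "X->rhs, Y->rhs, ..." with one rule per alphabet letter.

A->B, B->BA, C->DC, D->CA

  step 3 ⇒ step 4: DCBCADCCADCBABABBAB ⇒ CA·DC·BA·DC·B·CA·DC·DC·B·CA·DC·BA·B·BA·B·BA·BA·B·BA
    A ↦ B
    B ↦ BA
    C ↦ DC
    D ↦ CA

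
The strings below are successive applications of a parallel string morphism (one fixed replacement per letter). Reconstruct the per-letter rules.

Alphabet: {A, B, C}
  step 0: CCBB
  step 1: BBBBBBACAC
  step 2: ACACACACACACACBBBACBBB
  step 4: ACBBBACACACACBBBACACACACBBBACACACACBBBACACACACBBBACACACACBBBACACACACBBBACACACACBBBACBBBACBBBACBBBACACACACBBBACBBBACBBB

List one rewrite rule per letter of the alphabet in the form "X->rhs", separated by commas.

A->AC, B->AC, C->BBB

  step 1 ⇒ step 2: BBBBBBACAC ⇒ AC·AC·AC·AC·AC·AC·AC·BBB·AC·BBB
    A ↦ AC
    B ↦ AC
    C ↦ BBB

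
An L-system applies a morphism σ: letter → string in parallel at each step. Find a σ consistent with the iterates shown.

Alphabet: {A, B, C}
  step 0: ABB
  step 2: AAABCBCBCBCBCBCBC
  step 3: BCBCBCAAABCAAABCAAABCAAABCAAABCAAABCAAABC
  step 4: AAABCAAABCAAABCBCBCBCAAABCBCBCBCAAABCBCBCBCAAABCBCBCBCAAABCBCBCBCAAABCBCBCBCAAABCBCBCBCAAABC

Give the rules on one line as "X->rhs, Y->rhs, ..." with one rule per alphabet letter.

  step 3 ⇒ step 4: BCBCBCAAABCAAABCAAABCAAABCAAABCAAABCAAABC ⇒ AAA·BC·AAA·BC·AAA·BC·BC·BC·BC·AAA·BC·BC·BC·BC·AAA·BC·BC·BC·BC·AAA·BC·BC·BC·BC·AAA·BC·BC·BC·BC·AAA·BC·BC·BC·BC·AAA·BC·BC·BC·BC·AAA·BC
    A ↦ BC
    B ↦ AAA
    C ↦ BC

A->BC, B->AAA, C->BC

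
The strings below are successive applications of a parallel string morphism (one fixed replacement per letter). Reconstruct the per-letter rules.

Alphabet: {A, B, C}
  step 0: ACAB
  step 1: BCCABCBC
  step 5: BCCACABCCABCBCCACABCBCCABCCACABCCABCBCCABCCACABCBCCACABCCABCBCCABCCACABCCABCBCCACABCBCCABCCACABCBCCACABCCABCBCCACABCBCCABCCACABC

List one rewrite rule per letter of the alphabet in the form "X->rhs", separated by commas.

  step 0 ⇒ step 1: ACAB ⇒ BC·CA·BC·BC
    A ↦ BC
    B ↦ BC
    C ↦ CA

A->BC, B->BC, C->CA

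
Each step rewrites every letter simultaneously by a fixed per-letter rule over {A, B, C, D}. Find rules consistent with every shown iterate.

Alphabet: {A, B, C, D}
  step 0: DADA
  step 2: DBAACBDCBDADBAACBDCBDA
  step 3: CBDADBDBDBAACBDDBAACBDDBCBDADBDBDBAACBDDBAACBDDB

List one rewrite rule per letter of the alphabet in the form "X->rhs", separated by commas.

A->DB, B->A, C->DBA, D->CBD

  step 2 ⇒ step 3: DBAACBDCBDADBAACBDCBDA ⇒ CBD·A·DB·DB·DBA·A·CBD·DBA·A·CBD·DB·CBD·A·DB·DB·DBA·A·CBD·DBA·A·CBD·DB
    A ↦ DB
    B ↦ A
    C ↦ DBA
    D ↦ CBD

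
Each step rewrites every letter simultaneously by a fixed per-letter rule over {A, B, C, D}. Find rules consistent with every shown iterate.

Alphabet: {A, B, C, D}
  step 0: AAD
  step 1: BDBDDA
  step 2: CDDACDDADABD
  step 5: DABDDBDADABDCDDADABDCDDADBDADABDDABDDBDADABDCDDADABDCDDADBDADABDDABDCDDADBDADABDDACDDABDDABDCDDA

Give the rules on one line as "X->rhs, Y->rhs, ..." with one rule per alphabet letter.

A->BD, B->CD, C->DB, D->DA

  step 1 ⇒ step 2: BDBDDA ⇒ CD·DA·CD·DA·DA·BD
    A ↦ BD
    B ↦ CD
    D ↦ DA
    C ↦ DB  (constrained at step 2)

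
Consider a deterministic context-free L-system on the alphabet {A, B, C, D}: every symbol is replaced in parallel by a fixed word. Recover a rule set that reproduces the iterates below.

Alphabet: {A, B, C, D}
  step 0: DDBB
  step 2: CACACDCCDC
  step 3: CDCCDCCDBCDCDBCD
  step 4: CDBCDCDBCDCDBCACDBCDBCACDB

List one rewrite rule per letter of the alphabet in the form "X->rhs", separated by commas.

A->C, B->CA, C->CD, D->B

  step 3 ⇒ step 4: CDCCDCCDBCDCDBCD ⇒ CD·B·CD·CD·B·CD·CD·B·CA·CD·B·CD·B·CA·CD·B
    B ↦ CA
    C ↦ CD
    D ↦ B
  step 2 ⇒ step 3: CACACDCCDC ⇒ CD·C·CD·C·CD·B·CD·CD·B·CD
    A ↦ C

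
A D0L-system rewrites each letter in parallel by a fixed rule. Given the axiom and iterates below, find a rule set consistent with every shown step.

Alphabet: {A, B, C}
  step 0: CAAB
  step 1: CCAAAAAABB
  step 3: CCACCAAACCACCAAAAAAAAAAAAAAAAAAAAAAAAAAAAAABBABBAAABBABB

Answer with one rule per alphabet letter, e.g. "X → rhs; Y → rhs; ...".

  step 0 ⇒ step 1: CAAB ⇒ CCA·AA·AA·ABB
    A ↦ AA
    B ↦ ABB
    C ↦ CCA

A->AA, B->ABB, C->CCA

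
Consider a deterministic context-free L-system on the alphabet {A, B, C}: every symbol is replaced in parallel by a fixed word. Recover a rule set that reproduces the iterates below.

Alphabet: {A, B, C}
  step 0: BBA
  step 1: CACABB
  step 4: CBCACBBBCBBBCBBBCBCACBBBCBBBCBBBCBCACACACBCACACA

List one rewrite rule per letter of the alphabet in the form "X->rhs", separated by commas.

  step 0 ⇒ step 1: BBA ⇒ CA·CA·BB
    A ↦ BB
    B ↦ CA
    C ↦ CB  (constrained at step 1)

A->BB, B->CA, C->CB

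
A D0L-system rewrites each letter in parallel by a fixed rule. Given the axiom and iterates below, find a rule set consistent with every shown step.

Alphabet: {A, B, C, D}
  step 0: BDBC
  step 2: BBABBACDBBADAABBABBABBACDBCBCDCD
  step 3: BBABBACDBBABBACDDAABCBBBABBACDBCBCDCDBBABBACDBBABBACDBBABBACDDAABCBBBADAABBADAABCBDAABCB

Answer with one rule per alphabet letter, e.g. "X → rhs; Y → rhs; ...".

A->CD, B->BBA, C->DAA, D->BCB

  step 2 ⇒ step 3: BBABBACDBBADAABBABBABBACDBCBCDCD ⇒ BBA·BBA·CD·BBA·BBA·CD·DAA·BCB·BBA·BBA·CD·BCB·CD·CD·BBA·BBA·CD·BBA·BBA·CD·BBA·BBA·CD·DAA·BCB·BBA·DAA·BBA·DAA·BCB·DAA·BCB
    A ↦ CD
    B ↦ BBA
    C ↦ DAA
    D ↦ BCB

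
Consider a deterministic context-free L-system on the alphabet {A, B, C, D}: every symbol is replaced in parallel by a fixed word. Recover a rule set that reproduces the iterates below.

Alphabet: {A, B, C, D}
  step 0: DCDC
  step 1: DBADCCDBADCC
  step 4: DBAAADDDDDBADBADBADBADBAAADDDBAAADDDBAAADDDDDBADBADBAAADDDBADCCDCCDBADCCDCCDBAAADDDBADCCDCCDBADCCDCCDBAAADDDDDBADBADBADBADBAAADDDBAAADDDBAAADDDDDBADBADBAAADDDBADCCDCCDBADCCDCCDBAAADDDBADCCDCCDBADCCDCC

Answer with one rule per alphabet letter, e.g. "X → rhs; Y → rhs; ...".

  step 0 ⇒ step 1: DCDC ⇒ DBA·DCC·DBA·DCC
    C ↦ DCC
    D ↦ DBA
    A ↦ D  (constrained at step 1)
    B ↦ AAD  (constrained at step 1)

A->D, B->AAD, C->DCC, D->DBA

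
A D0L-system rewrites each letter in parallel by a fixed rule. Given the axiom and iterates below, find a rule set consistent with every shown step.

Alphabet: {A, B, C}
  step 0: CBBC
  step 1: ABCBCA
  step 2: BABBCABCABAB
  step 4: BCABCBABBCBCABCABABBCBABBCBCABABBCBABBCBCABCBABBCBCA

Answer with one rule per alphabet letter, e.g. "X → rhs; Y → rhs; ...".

  step 1 ⇒ step 2: ABCBCA ⇒ BAB·BC·A·BC·A·BAB
    A ↦ BAB
    B ↦ BC
    C ↦ A

A->BAB, B->BC, C->A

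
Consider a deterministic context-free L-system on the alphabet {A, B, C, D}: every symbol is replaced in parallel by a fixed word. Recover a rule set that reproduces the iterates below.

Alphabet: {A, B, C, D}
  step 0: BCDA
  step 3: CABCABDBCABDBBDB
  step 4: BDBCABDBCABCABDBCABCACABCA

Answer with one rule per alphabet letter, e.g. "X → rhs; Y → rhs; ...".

  step 3 ⇒ step 4: CABCABDBCABDBBDB ⇒ BD·B·CA·BD·B·CA·B·CA·BD·B·CA·B·CA·CA·B·CA
    A ↦ B
    B ↦ CA
    C ↦ BD
    D ↦ B

A->B, B->CA, C->BD, D->B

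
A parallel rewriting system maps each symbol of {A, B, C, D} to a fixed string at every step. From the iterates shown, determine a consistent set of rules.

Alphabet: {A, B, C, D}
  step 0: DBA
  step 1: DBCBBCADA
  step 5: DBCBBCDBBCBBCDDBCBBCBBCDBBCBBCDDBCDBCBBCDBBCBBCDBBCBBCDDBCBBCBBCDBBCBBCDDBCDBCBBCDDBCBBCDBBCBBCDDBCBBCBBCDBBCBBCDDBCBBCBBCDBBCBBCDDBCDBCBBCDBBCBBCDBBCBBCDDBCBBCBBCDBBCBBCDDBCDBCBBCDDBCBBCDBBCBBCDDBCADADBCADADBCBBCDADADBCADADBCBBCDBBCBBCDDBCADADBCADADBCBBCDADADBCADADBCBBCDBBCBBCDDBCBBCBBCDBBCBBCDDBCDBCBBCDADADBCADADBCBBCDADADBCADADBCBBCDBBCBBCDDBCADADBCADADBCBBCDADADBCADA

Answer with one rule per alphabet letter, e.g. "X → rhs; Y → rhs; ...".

  step 0 ⇒ step 1: DBA ⇒ DBC·BBC·ADA
    A ↦ ADA
    B ↦ BBC
    D ↦ DBC
    C ↦ D  (constrained at step 1)

A->ADA, B->BBC, C->D, D->DBC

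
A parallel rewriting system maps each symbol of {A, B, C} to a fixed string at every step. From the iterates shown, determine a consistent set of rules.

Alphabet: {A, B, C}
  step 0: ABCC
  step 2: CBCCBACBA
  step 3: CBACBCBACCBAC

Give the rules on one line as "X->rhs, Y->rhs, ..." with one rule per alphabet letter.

A->C, B->A, C->CB

  step 2 ⇒ step 3: CBCCBACBA ⇒ CB·A·CB·CB·A·C·CB·A·C
    A ↦ C
    B ↦ A
    C ↦ CB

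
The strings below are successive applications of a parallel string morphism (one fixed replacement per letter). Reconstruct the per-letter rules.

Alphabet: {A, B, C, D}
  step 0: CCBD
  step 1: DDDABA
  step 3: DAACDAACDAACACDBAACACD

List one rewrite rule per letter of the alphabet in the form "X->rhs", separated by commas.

  step 0 ⇒ step 1: CCBD ⇒ D·D·DA·BA
    B ↦ DA
    C ↦ D
    D ↦ BA
    A ↦ AC  (constrained at step 1)

A->AC, B->DA, C->D, D->BA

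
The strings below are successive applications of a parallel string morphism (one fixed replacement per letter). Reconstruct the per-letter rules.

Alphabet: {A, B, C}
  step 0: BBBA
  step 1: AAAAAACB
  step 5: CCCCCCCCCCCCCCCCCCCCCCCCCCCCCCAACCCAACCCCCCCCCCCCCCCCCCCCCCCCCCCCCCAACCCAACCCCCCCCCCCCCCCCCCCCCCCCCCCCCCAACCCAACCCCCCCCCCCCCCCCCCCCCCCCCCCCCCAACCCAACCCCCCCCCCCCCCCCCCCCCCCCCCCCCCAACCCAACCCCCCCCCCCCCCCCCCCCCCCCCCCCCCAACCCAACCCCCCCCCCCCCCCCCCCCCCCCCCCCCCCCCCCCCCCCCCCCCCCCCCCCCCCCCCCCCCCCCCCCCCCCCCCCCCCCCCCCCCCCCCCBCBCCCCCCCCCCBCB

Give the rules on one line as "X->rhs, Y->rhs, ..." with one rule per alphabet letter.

A->CB, B->AA, C->CCC

  step 0 ⇒ step 1: BBBA ⇒ AA·AA·AA·CB
    A ↦ CB
    B ↦ AA
    C ↦ CCC  (constrained at step 1)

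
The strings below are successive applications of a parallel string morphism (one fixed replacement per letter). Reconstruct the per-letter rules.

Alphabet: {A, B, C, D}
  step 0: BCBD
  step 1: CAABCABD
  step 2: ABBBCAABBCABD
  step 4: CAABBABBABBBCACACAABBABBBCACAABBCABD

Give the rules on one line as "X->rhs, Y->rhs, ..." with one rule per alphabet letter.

A->B, B->CA, C->AB, D->BD

  step 1 ⇒ step 2: CAABCABD ⇒ AB·B·B·CA·AB·B·CA·BD
    A ↦ B
    B ↦ CA
    C ↦ AB
    D ↦ BD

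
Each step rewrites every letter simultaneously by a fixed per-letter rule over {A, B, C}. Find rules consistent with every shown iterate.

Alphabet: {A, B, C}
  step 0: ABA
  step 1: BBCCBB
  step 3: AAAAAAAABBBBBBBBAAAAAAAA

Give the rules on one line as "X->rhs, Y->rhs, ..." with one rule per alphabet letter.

  step 0 ⇒ step 1: ABA ⇒ BB·CC·BB
    A ↦ BB
    B ↦ CC
    C ↦ AA  (constrained at step 1)

A->BB, B->CC, C->AA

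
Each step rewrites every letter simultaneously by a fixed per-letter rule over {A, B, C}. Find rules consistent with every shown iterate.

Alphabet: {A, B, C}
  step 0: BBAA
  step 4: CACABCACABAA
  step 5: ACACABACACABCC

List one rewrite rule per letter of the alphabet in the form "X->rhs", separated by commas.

  step 4 ⇒ step 5: CACABCACABAA ⇒ A·C·A·C·AB·A·C·A·C·AB·C·C
    A ↦ C
    B ↦ AB
    C ↦ A

A->C, B->AB, C->A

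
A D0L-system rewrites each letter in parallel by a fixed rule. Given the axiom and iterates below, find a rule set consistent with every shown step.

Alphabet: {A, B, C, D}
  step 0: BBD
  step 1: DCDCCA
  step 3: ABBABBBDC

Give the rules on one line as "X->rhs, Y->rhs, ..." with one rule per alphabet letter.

A->B, B->DC, C->A, D->CA

  step 0 ⇒ step 1: BBD ⇒ DC·DC·CA
    B ↦ DC
    D ↦ CA
    A ↦ B  (constrained at step 1)
    C ↦ A  (constrained at step 1)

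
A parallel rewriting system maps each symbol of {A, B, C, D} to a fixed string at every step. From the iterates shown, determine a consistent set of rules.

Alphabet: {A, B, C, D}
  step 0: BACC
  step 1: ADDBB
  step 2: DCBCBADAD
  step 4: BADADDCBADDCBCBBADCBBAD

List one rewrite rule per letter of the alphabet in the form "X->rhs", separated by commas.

A->D, B->AD, C->B, D->CB

  step 1 ⇒ step 2: ADDBB ⇒ D·CB·CB·AD·AD
    A ↦ D
    B ↦ AD
    D ↦ CB
  step 0 ⇒ step 1: BACC ⇒ AD·D·B·B
    C ↦ B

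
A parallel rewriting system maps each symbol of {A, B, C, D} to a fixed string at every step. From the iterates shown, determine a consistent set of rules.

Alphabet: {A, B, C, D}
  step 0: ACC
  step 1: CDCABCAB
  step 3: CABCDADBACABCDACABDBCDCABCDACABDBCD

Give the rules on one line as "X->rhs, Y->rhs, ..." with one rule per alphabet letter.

  step 0 ⇒ step 1: ACC ⇒ CD·CAB·CAB
    A ↦ CD
    C ↦ CAB
    B ↦ A  (constrained at step 1)
    D ↦ DB  (constrained at step 1)

A->CD, B->A, C->CAB, D->DB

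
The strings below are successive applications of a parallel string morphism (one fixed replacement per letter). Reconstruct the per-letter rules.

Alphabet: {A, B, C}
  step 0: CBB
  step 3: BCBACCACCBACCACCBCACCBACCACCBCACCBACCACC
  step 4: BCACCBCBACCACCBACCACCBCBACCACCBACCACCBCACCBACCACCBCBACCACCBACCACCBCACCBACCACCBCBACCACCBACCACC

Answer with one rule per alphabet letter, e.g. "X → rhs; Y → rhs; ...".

  step 3 ⇒ step 4: BCBACCACCBACCACCBCACCBACCACCBCACCBACCACC ⇒ BC·ACC·BC·B·ACC·ACC·B·ACC·ACC·BC·B·ACC·ACC·B·ACC·ACC·BC·ACC·B·ACC·ACC·BC·B·ACC·ACC·B·ACC·ACC·BC·ACC·B·ACC·ACC·BC·B·ACC·ACC·B·ACC·ACC
    A ↦ B
    B ↦ BC
    C ↦ ACC

A->B, B->BC, C->ACC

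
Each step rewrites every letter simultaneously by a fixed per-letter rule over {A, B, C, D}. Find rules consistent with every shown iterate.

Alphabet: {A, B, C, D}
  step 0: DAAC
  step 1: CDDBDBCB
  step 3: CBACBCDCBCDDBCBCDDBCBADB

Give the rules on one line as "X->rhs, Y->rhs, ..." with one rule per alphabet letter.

  step 0 ⇒ step 1: DAAC ⇒ CD·DB·DB·CB
    A ↦ DB
    C ↦ CB
    D ↦ CD
    B ↦ A  (constrained at step 1)

A->DB, B->A, C->CB, D->CD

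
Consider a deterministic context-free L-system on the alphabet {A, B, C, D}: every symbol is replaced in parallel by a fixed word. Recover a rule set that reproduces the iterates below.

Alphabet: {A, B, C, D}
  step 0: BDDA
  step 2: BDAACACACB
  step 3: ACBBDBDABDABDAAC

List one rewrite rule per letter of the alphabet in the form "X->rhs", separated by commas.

  step 2 ⇒ step 3: BDAACACACB ⇒ AC·B·BD·BD·A·BD·A·BD·A·AC
    A ↦ BD
    B ↦ AC
    C ↦ A
    D ↦ B

A->BD, B->AC, C->A, D->B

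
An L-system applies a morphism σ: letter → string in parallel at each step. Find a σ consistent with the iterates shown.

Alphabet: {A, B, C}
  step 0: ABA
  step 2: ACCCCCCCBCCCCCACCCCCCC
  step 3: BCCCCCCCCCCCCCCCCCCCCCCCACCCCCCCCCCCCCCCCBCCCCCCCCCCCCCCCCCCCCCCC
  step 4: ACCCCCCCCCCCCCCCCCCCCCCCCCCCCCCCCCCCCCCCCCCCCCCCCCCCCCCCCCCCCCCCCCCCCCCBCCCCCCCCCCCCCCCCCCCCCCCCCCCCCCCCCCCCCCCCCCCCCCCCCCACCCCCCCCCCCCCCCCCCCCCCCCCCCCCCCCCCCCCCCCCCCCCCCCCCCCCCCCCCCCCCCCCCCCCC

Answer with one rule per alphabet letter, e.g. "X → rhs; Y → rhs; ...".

A->BCC, B->AC, C->CCC

  step 3 ⇒ step 4: BCCCCCCCCCCCCCCCCCCCCCCCACCCCCCCCCCCCCCCCBCCCCCCCCCCCCCCCCCCCCCCC ⇒ AC·CCC·CCC·CCC·CCC·CCC·CCC·CCC·CCC·CCC·CCC·CCC·CCC·CCC·CCC·CCC·CCC·CCC·CCC·CCC·CCC·CCC·CCC·CCC·BCC·CCC·CCC·CCC·CCC·CCC·CCC·CCC·CCC·CCC·CCC·CCC·CCC·CCC·CCC·CCC·CCC·AC·CCC·CCC·CCC·CCC·CCC·CCC·CCC·CCC·CCC·CCC·CCC·CCC·CCC·CCC·CCC·CCC·CCC·CCC·CCC·CCC·CCC·CCC·CCC
    A ↦ BCC
    B ↦ AC
    C ↦ CCC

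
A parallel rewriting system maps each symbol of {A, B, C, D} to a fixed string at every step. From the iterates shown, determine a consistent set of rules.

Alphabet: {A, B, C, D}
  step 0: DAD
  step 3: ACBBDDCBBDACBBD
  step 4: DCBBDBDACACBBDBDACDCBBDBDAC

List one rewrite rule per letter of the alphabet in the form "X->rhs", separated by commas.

  step 3 ⇒ step 4: ACBBDDCBBDACBBD ⇒ DC·B·BD·BD·AC·AC·B·BD·BD·AC·DC·B·BD·BD·AC
    A ↦ DC
    B ↦ BD
    C ↦ B
    D ↦ AC

A->DC, B->BD, C->B, D->AC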